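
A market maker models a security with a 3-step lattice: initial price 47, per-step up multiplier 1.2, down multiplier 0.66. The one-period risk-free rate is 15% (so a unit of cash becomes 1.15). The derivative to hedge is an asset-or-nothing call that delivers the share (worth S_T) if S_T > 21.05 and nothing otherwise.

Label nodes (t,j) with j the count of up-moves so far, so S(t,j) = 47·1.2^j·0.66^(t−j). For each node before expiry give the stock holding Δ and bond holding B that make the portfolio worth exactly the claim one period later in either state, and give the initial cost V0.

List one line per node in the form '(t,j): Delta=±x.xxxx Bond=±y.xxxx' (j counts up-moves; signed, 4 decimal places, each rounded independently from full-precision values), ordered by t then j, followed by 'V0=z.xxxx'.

No-arbitrage ⇒ martingale measure with p* = (R−d)/(u−d) = 0.9074.
Payoff layer (t=3): V(3,0)=0.0000, V(3,1)=24.5678, V(3,2)=44.6688, V(3,3)=81.2160
(2,0): S=20.4732. Δ = (V_up−V_dn)/(S_up−S_dn) = (24.5678−0.0000)/(24.5678−13.5123) = 2.2222. V = [p*·24.5678 + (1−p*)·0.0000]/1.15 = 19.3853. B = V − Δ·S = -26.1107.
(2,1): S=37.2240. Δ = (V_up−V_dn)/(S_up−S_dn) = (44.6688−24.5678)/(44.6688−24.5678) = 1.0000. V = [p*·44.6688 + (1−p*)·24.5678]/1.15 = 37.2240. B = V − Δ·S = 0.0000.
(2,2): S=67.6800. Δ = (V_up−V_dn)/(S_up−S_dn) = (81.2160−44.6688)/(81.2160−44.6688) = 1.0000. V = [p*·81.2160 + (1−p*)·44.6688]/1.15 = 67.6800. B = V − Δ·S = 0.0000.
(1,0): S=31.0200. Δ = (V_up−V_dn)/(S_up−S_dn) = (37.2240−19.3853)/(37.2240−20.4732) = 1.0649. V = [p*·37.2240 + (1−p*)·19.3853]/1.15 = 30.9324. B = V − Δ·S = -2.1023.
(1,1): S=56.4000. Δ = (V_up−V_dn)/(S_up−S_dn) = (67.6800−37.2240)/(67.6800−37.2240) = 1.0000. V = [p*·67.6800 + (1−p*)·37.2240]/1.15 = 56.4000. B = V − Δ·S = 0.0000.
(0,0): S=47.0000. Δ = (V_up−V_dn)/(S_up−S_dn) = (56.4000−30.9324)/(56.4000−31.0200) = 1.0035. V = [p*·56.4000 + (1−p*)·30.9324]/1.15 = 46.9929. B = V − Δ·S = -0.1693.
Root portfolio cost Δ·47+B reproduces V0=46.9929.

(0,0): Delta=1.0035 Bond=-0.1693
(1,0): Delta=1.0649 Bond=-2.1023
(1,1): Delta=1.0000 Bond=0.0000
(2,0): Delta=2.2222 Bond=-26.1107
(2,1): Delta=1.0000 Bond=0.0000
(2,2): Delta=1.0000 Bond=0.0000
V0=46.9929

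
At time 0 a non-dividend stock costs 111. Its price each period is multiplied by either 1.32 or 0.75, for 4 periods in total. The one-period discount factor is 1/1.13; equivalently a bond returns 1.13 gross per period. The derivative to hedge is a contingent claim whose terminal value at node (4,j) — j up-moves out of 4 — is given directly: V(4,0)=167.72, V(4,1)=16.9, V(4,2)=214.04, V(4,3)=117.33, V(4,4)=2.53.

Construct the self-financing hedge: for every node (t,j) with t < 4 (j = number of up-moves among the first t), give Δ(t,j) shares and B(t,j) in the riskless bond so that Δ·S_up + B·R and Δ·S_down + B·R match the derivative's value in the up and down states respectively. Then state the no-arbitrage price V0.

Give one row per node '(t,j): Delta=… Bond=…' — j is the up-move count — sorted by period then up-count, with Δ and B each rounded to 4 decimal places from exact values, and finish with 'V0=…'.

(0,0): Delta=-0.4247 Bond=117.0698
(1,0): Delta=0.4601 Bond=58.6281
(1,1): Delta=-0.6761 Bond=169.1193
(2,0): Delta=2.0179 Bond=-31.0184
(2,1): Delta=0.0175 Bond=114.8838
(2,2): Delta=-0.8731 Bond=229.2154
(3,0): Delta=-5.6504 Bond=324.0419
(3,1): Delta=4.1964 Bond=-214.5971
(3,2): Delta=-1.1697 Bond=302.0265
(3,3): Delta=-0.7889 Bond=237.5068
V0=69.9253

The replicating-portfolio and risk-neutral prices coincide; use p* = (1.13−0.75)/(1.32−0.75) = 0.6667 for the latter.
At expiry t=4: V(4,0)=167.7200, V(4,1)=16.9000, V(4,2)=214.0400, V(4,3)=117.3300, V(4,4)=2.5300
(3,0): S=46.8281. Δ = (V_up−V_dn)/(S_up−S_dn) = (16.9000−167.7200)/(61.8131−35.1211) = -5.6504. V = [p*·16.9000 + (1−p*)·167.7200]/1.13 = 59.4454. B = V − Δ·S = 324.0419.
(3,1): S=82.4175. Δ = (V_up−V_dn)/(S_up−S_dn) = (214.0400−16.9000)/(108.7911−61.8131) = 4.1964. V = [p*·214.0400 + (1−p*)·16.9000]/1.13 = 131.2625. B = V − Δ·S = -214.5971.
(3,2): S=145.0548. Δ = (V_up−V_dn)/(S_up−S_dn) = (117.3300−214.0400)/(191.4723−108.7911) = -1.1697. V = [p*·117.3300 + (1−p*)·214.0400]/1.13 = 132.3599. B = V − Δ·S = 302.0265.
(3,3): S=255.2964. Δ = (V_up−V_dn)/(S_up−S_dn) = (2.5300−117.3300)/(336.9913−191.4723) = -0.7889. V = [p*·2.5300 + (1−p*)·117.3300]/1.13 = 36.1032. B = V − Δ·S = 237.5068.
(2,0): S=62.4375. Δ = (V_up−V_dn)/(S_up−S_dn) = (131.2625−59.4454)/(82.4175−46.8281) = 2.0179. V = [p*·131.2625 + (1−p*)·59.4454]/1.13 = 94.9765. B = V − Δ·S = -31.0184.
(2,1): S=109.8900. Δ = (V_up−V_dn)/(S_up−S_dn) = (132.3599−131.2625)/(145.0548−82.4175) = 0.0175. V = [p*·132.3599 + (1−p*)·131.2625]/1.13 = 116.8089. B = V − Δ·S = 114.8838.
(2,2): S=193.4064. Δ = (V_up−V_dn)/(S_up−S_dn) = (36.1032−132.3599)/(255.2964−145.0548) = -0.8731. V = [p*·36.1032 + (1−p*)·132.3599]/1.13 = 60.3441. B = V − Δ·S = 229.2154.
(1,0): S=83.2500. Δ = (V_up−V_dn)/(S_up−S_dn) = (116.8089−94.9765)/(109.8900−62.4375) = 0.4601. V = [p*·116.8089 + (1−p*)·94.9765]/1.13 = 96.9305. B = V − Δ·S = 58.6281.
(1,1): S=146.5200. Δ = (V_up−V_dn)/(S_up−S_dn) = (60.3441−116.8089)/(193.4064−109.8900) = -0.6761. V = [p*·60.3441 + (1−p*)·116.8089]/1.13 = 70.0581. B = V − Δ·S = 169.1193.
(0,0): S=111.0000. Δ = (V_up−V_dn)/(S_up−S_dn) = (70.0581−96.9305)/(146.5200−83.2500) = -0.4247. V = [p*·70.0581 + (1−p*)·96.9305]/1.13 = 69.9253. B = V − Δ·S = 117.0698.
Check: Δ(0,0)·S0 + B(0,0) = 69.9253 = V0.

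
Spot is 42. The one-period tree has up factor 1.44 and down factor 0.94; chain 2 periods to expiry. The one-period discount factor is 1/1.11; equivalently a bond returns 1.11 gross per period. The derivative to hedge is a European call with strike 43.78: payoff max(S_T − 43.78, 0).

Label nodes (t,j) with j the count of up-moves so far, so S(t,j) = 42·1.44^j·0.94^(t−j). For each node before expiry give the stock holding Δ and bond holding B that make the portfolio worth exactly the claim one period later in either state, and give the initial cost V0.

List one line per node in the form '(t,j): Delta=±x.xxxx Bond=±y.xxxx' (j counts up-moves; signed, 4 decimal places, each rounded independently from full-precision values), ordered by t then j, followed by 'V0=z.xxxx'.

(0,0): Delta=0.8112 Bond=-25.2447
(1,0): Delta=0.6622 Bond=-22.1386
(1,1): Delta=1.0000 Bond=-39.4414
V0=8.8249

The replicating-portfolio and risk-neutral prices coincide; use p* = (1.11−0.94)/(1.44−0.94) = 0.3400 for the latter.
Terminal payoffs: V(2,0)=0.0000, V(2,1)=13.0712, V(2,2)=43.3112
Node (1,0) S=39.4800: V=(p*·13.0712+(1−p*)·0.0000)/1.11=4.0038; Δ=(13.0712−0.0000)/(56.8512−37.1112)=0.6622; B=V−Δ·S=-22.1386
Node (1,1) S=60.4800: V=(p*·43.3112+(1−p*)·13.0712)/1.11=21.0386; Δ=(43.3112−13.0712)/(87.0912−56.8512)=1.0000; B=V−Δ·S=-39.4414
Node (0,0) S=42.0000: V=(p*·21.0386+(1−p*)·4.0038)/1.11=8.8249; Δ=(21.0386−4.0038)/(60.4800−39.4800)=0.8112; B=V−Δ·S=-25.2447
Check: Δ(0,0)·S0 + B(0,0) = 8.8249 = V0.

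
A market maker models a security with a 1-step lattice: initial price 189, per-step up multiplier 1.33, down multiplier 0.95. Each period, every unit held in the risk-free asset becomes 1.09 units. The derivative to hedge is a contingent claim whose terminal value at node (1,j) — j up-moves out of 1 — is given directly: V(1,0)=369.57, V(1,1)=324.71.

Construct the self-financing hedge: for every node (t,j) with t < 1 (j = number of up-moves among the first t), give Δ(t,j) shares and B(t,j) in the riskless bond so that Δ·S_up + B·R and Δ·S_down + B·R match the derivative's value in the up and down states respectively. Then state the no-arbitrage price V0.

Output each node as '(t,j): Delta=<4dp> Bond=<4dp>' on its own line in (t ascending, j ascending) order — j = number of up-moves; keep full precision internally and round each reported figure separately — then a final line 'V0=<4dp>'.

(0,0): Delta=-0.6246 Bond=441.9450
V0=323.8923

Under the risk-neutral measure, an up-move has probability p* = (R−d)/(u−d) = 0.3684 and values discount at R = 1.09.
Terminal values V(1,·): V(1,0)=369.5700, V(1,1)=324.7100
(0,0): S=189.0000. Δ = (V_up−V_dn)/(S_up−S_dn) = (324.7100−369.5700)/(251.3700−179.5500) = -0.6246. V = [p*·324.7100 + (1−p*)·369.5700]/1.09 = 323.8923. B = V − Δ·S = 441.9450.
Self-financing check: at every node Δ·S+B equals the discounted successor values.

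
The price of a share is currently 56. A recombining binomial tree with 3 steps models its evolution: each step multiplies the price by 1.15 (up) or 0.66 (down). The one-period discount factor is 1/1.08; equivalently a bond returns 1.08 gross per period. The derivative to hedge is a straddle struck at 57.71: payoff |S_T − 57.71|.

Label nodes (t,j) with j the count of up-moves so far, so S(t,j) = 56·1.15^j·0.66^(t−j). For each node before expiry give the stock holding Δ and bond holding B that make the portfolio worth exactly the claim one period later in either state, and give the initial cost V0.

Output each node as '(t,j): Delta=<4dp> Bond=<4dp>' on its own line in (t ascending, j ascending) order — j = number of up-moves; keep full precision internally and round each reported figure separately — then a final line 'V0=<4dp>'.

(0,0): Delta=0.2606 Bond=2.6703
(1,0): Delta=-1.0000 Bond=49.4770
(1,1): Delta=0.3812 Bond=-4.8816
(2,0): Delta=-1.0000 Bond=53.4352
(2,1): Delta=-1.0000 Bond=53.4352
(2,2): Delta=0.5133 Bond=-15.0567
V0=17.2659

Under the risk-neutral measure, an up-move has probability p* = (R−d)/(u−d) = 0.8571 and values discount at R = 1.08.
Terminal payoffs: V(3,0)=41.6102, V(3,1)=29.6574, V(3,2)=8.8304, V(3,3)=27.4590
Node (2,0) S=24.3936: V=(p*·29.6574+(1−p*)·41.6102)/1.08=29.0416; Δ=(29.6574−41.6102)/(28.0526−16.0998)=-1.0000; B=V−Δ·S=53.4352
Node (2,1) S=42.5040: V=(p*·8.8304+(1−p*)·29.6574)/1.08=10.9312; Δ=(8.8304−29.6574)/(48.8796−28.0526)=-1.0000; B=V−Δ·S=53.4352
Node (2,2) S=74.0600: V=(p*·27.4590+(1−p*)·8.8304)/1.08=22.9609; Δ=(27.4590−8.8304)/(85.1690−48.8796)=0.5133; B=V−Δ·S=-15.0567
Node (1,0) S=36.9600: V=(p*·10.9312+(1−p*)·29.0416)/1.08=12.5170; Δ=(10.9312−29.0416)/(42.5040−24.3936)=-1.0000; B=V−Δ·S=49.4770
Node (1,1) S=64.4000: V=(p*·22.9609+(1−p*)·10.9312)/1.08=19.6689; Δ=(22.9609−10.9312)/(74.0600−42.5040)=0.3812; B=V−Δ·S=-4.8816
Node (0,0) S=56.0000: V=(p*·19.6689+(1−p*)·12.5170)/1.08=17.2659; Δ=(19.6689−12.5170)/(64.4000−36.9600)=0.2606; B=V−Δ·S=2.6703
Each (Δ,B) replicates both successor values, so the strategy is self-financing and V0 is arbitrage-free.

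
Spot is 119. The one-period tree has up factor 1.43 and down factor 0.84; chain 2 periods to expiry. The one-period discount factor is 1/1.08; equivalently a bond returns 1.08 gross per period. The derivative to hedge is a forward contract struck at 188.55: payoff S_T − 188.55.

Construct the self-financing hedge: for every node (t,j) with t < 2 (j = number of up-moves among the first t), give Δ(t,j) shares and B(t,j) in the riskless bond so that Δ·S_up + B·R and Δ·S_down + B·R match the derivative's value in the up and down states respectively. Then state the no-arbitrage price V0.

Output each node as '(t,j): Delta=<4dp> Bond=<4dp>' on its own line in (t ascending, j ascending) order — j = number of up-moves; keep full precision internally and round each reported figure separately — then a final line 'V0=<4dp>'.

(0,0): Delta=1.0000 Bond=-161.6512
(1,0): Delta=1.0000 Bond=-174.5833
(1,1): Delta=1.0000 Bond=-174.5833
V0=-42.6512

Risk-neutral probability p* = (R−d)/(u−d) = (1.08−0.84)/(1.43−0.84) = 0.4068.
At expiry t=2: V(2,0)=-104.5836, V(2,1)=-45.6072, V(2,2)=54.7931
(1,0): S=99.9600. Δ = (V_up−V_dn)/(S_up−S_dn) = (-45.6072−-104.5836)/(142.9428−83.9664) = 1.0000. V = [p*·-45.6072 + (1−p*)·-104.5836]/1.08 = -74.6233. B = V − Δ·S = -174.5833.
(1,1): S=170.1700. Δ = (V_up−V_dn)/(S_up−S_dn) = (54.7931−-45.6072)/(243.3431−142.9428) = 1.0000. V = [p*·54.7931 + (1−p*)·-45.6072]/1.08 = -4.4133. B = V − Δ·S = -174.5833.
(0,0): S=119.0000. Δ = (V_up−V_dn)/(S_up−S_dn) = (-4.4133−-74.6233)/(170.1700−99.9600) = 1.0000. V = [p*·-4.4133 + (1−p*)·-74.6233]/1.08 = -42.6512. B = V − Δ·S = -161.6512.
Each (Δ,B) replicates both successor values, so the strategy is self-financing and V0 is arbitrage-free.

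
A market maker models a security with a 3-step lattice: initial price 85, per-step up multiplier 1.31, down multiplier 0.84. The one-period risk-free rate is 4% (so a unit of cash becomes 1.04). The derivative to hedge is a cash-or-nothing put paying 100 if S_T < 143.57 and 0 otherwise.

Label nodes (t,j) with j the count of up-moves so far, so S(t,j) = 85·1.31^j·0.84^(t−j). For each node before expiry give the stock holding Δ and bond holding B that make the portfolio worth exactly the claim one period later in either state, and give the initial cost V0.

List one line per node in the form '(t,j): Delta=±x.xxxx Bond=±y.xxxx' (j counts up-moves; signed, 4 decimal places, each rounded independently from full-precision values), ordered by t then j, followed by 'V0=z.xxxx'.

Under the risk-neutral measure, an up-move has probability p* = (R−d)/(u−d) = 0.4255 and values discount at R = 1.04.
Terminal payoffs: V(3,0)=100.0000, V(3,1)=100.0000, V(3,2)=100.0000, V(3,3)=0.0000
Node (2,0) S=59.9760: V=(p*·100.0000+(1−p*)·100.0000)/1.04=96.1538; Δ=(100.0000−100.0000)/(78.5686−50.3798)=0.0000; B=V−Δ·S=96.1538
Node (2,1) S=93.5340: V=(p*·100.0000+(1−p*)·100.0000)/1.04=96.1538; Δ=(100.0000−100.0000)/(122.5295−78.5686)=0.0000; B=V−Δ·S=96.1538
Node (2,2) S=145.8685: V=(p*·0.0000+(1−p*)·100.0000)/1.04=55.2373; Δ=(0.0000−100.0000)/(191.0877−122.5295)=-1.4586; B=V−Δ·S=268.0033
Node (1,0) S=71.4000: V=(p*·96.1538+(1−p*)·96.1538)/1.04=92.4556; Δ=(96.1538−96.1538)/(93.5340−59.9760)=0.0000; B=V−Δ·S=92.4556
Node (1,1) S=111.3500: V=(p*·55.2373+(1−p*)·96.1538)/1.04=75.7140; Δ=(55.2373−96.1538)/(145.8685−93.5340)=-0.7818; B=V−Δ·S=162.7704
Node (0,0) S=85.0000: V=(p*·75.7140+(1−p*)·92.4556)/1.04=82.0495; Δ=(75.7140−92.4556)/(111.3500−71.4000)=-0.4191; B=V−Δ·S=117.6700
Root portfolio cost Δ·85+B reproduces V0=82.0495.

(0,0): Delta=-0.4191 Bond=117.6700
(1,0): Delta=0.0000 Bond=92.4556
(1,1): Delta=-0.7818 Bond=162.7704
(2,0): Delta=0.0000 Bond=96.1538
(2,1): Delta=0.0000 Bond=96.1538
(2,2): Delta=-1.4586 Bond=268.0033
V0=82.0495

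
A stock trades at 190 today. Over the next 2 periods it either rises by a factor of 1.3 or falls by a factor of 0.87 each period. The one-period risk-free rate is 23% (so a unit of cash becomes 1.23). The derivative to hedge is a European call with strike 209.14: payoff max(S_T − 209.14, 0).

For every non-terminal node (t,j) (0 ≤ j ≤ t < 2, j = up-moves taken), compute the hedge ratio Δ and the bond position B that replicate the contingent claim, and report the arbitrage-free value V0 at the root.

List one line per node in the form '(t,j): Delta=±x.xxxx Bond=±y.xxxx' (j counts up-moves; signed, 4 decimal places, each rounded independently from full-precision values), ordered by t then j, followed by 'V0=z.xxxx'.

(0,0): Delta=0.8942 Bond=-116.9858
(1,0): Delta=0.0809 Bond=-9.4583
(1,1): Delta=1.0000 Bond=-170.0325
V0=52.9065

Under the risk-neutral measure, an up-move has probability p* = (R−d)/(u−d) = 0.8372 and values discount at R = 1.23.
Terminal values V(2,·): V(2,0)=0.0000, V(2,1)=5.7500, V(2,2)=111.9600
  t=1,j=0: stock 165.3000 → up 214.8900 (V=5.7500), down 143.8110 (V=0.0000). Price 3.9138; hedge Δ=0.0809, bond B=-9.4583.
  t=1,j=1: stock 247.0000 → up 321.1000 (V=111.9600), down 214.8900 (V=5.7500). Price 76.9675; hedge Δ=1.0000, bond B=-170.0325.
  t=0,j=0: stock 190.0000 → up 247.0000 (V=76.9675), down 165.3000 (V=3.9138). Price 52.9065; hedge Δ=0.8942, bond B=-116.9858.
Check: Δ(0,0)·S0 + B(0,0) = 52.9065 = V0.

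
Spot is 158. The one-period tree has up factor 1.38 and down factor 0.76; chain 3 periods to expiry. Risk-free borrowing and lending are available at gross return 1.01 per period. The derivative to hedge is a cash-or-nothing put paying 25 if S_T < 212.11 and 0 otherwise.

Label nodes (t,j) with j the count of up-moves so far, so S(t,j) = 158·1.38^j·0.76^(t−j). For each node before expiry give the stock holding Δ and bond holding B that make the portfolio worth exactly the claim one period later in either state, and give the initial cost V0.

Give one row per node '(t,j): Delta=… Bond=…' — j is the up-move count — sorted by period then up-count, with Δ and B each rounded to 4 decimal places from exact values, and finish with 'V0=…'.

(0,0): Delta=-0.1204 Bond=34.6344
(1,0): Delta=-0.1341 Bond=36.6208
(1,1): Delta=-0.1093 Bond=32.5533
(2,0): Delta=0.0000 Bond=24.7525
(2,1): Delta=-0.2433 Bond=55.0942
(2,2): Delta=0.0000 Bond=0.0000
V0=15.6107

No-arbitrage ⇒ martingale measure with p* = (R−d)/(u−d) = 0.4032.
At expiry t=3: V(3,0)=25.0000, V(3,1)=25.0000, V(3,2)=0.0000, V(3,3)=0.0000
  t=2,j=0: stock 91.2608 → up 125.9399 (V=25.0000), down 69.3582 (V=25.0000). Price 24.7525; hedge Δ=0.0000, bond B=24.7525.
  t=2,j=1: stock 165.7104 → up 228.6804 (V=0.0000), down 125.9399 (V=25.0000). Price 14.7716; hedge Δ=-0.2433, bond B=55.0942.
  t=2,j=2: stock 300.8952 → up 415.2354 (V=0.0000), down 228.6804 (V=0.0000). Price 0.0000; hedge Δ=0.0000, bond B=0.0000.
  t=1,j=0: stock 120.0800 → up 165.7104 (V=14.7716), down 91.2608 (V=24.7525). Price 20.5227; hedge Δ=-0.1341, bond B=36.6208.
  t=1,j=1: stock 218.0400 → up 300.8952 (V=0.0000), down 165.7104 (V=14.7716). Price 8.7281; hedge Δ=-0.1093, bond B=32.5533.
  t=0,j=0: stock 158.0000 → up 218.0400 (V=8.7281), down 120.0800 (V=20.5227). Price 15.6107; hedge Δ=-0.1204, bond B=34.6344.
Root portfolio cost Δ·158+B reproduces V0=15.6107.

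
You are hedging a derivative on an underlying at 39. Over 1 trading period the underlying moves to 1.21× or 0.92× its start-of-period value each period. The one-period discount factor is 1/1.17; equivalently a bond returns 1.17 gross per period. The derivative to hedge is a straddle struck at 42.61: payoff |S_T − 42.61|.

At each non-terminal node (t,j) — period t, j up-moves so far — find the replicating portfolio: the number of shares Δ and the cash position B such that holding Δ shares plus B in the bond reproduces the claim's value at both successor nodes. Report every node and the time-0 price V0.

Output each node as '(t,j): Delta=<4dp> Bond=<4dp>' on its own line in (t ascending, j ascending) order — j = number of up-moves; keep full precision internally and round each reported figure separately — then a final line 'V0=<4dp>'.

No-arbitrage ⇒ martingale measure with p* = (R−d)/(u−d) = 0.8621.
Payoff layer (t=1): V(1,0)=6.7300, V(1,1)=4.5800
  t=0,j=0: stock 39.0000 → up 47.1900 (V=4.5800), down 35.8800 (V=6.7300). Price 4.1680; hedge Δ=-0.1901, bond B=11.5818.
Each (Δ,B) replicates both successor values, so the strategy is self-financing and V0 is arbitrage-free.

(0,0): Delta=-0.1901 Bond=11.5818
V0=4.1680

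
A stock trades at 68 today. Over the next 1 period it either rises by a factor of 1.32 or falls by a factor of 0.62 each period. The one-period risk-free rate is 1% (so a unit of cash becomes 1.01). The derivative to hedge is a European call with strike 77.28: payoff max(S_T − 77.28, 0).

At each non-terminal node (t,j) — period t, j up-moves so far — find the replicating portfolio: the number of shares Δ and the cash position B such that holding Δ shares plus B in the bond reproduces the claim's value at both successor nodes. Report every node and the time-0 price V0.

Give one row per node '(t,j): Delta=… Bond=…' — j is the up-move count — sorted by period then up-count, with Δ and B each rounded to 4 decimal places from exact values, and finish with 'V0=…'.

The replicating-portfolio and risk-neutral prices coincide; use p* = (1.01−0.62)/(1.32−0.62) = 0.5571 for the latter.
At expiry t=1: V(1,0)=0.0000, V(1,1)=12.4800
  t=0,j=0: stock 68.0000 → up 89.7600 (V=12.4800), down 42.1600 (V=0.0000). Price 6.8843; hedge Δ=0.2622, bond B=-10.9443.
Check: Δ(0,0)·S0 + B(0,0) = 6.8843 = V0.

(0,0): Delta=0.2622 Bond=-10.9443
V0=6.8843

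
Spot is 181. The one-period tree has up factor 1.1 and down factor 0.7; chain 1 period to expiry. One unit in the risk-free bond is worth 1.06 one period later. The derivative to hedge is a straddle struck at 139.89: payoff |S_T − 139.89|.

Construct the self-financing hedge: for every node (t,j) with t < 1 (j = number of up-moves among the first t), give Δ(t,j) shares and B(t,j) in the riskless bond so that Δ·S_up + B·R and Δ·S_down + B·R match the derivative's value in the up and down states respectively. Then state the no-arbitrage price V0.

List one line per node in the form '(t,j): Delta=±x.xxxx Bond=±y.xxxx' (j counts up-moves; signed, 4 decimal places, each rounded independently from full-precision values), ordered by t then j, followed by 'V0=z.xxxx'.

Since d<R<u, set p* = (R−d)/(u−d) = 0.9000; price each node as the discounted p*-expectation of its children.
Terminal values V(1,·): V(1,0)=13.1900, V(1,1)=59.2100
  t=0,j=0: stock 181.0000 → up 199.1000 (V=59.2100), down 126.7000 (V=13.1900). Price 51.5170; hedge Δ=0.6356, bond B=-63.5330.
The time-0 hedge costs 51.5170, which is the no-arbitrage price.

(0,0): Delta=0.6356 Bond=-63.5330
V0=51.5170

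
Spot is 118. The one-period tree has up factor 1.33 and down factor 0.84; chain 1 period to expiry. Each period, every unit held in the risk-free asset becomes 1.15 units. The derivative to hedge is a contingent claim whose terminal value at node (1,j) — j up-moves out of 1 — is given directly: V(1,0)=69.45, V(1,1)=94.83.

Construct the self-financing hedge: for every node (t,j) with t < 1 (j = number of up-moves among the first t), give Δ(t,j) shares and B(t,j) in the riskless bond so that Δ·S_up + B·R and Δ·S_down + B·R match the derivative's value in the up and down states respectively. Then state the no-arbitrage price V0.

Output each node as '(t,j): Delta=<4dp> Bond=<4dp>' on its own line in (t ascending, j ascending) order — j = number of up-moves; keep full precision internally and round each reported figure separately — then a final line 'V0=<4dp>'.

Under the risk-neutral measure, an up-move has probability p* = (R−d)/(u−d) = 0.6327 and values discount at R = 1.15.
Terminal values V(1,·): V(1,0)=69.4500, V(1,1)=94.8300
  t=0,j=0: stock 118.0000 → up 156.9400 (V=94.8300), down 99.1200 (V=69.4500). Price 74.3537; hedge Δ=0.4389, bond B=22.5578.
The time-0 hedge costs 74.3537, which is the no-arbitrage price.

(0,0): Delta=0.4389 Bond=22.5578
V0=74.3537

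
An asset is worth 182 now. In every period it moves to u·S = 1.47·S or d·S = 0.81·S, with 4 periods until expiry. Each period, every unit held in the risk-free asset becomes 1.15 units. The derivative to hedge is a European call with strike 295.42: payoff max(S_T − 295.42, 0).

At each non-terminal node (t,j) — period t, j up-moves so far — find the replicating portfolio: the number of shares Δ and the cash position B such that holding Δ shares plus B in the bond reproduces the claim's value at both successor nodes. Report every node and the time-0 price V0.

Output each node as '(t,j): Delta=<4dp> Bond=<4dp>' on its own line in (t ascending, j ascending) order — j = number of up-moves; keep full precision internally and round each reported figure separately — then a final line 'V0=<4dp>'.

Under the risk-neutral measure, an up-move has probability p* = (R−d)/(u−d) = 0.5152 and values discount at R = 1.15.
Payoff layer (t=4): V(4,0)=0.0000, V(4,1)=0.0000, V(4,2)=0.0000, V(4,3)=172.8630, V(4,4)=554.4270
  t=3,j=0: stock 96.7223 → up 142.1817 (V=0.0000), down 78.3450 (V=0.0000). Price 0.0000; hedge Δ=0.0000, bond B=0.0000.
  t=3,j=1: stock 175.5330 → up 258.0335 (V=0.0000), down 142.1817 (V=0.0000). Price 0.0000; hedge Δ=0.0000, bond B=0.0000.
  t=3,j=2: stock 318.5599 → up 468.2830 (V=172.8630), down 258.0335 (V=0.0000). Price 77.4353; hedge Δ=0.8222, bond B=-184.4783.
  t=3,j=3: stock 578.1272 → up 849.8470 (V=554.4270), down 468.2830 (V=172.8630). Price 321.2402; hedge Δ=1.0000, bond B=-256.8870.
  t=2,j=0: stock 119.4102 → up 175.5330 (V=0.0000), down 96.7223 (V=0.0000). Price 0.0000; hedge Δ=0.0000, bond B=0.0000.
  t=2,j=1: stock 216.7074 → up 318.5599 (V=77.4353), down 175.5330 (V=0.0000). Price 34.6878; hedge Δ=0.5414, bond B=-82.6385.
  t=2,j=2: stock 393.2838 → up 578.1272 (V=321.2402), down 318.5599 (V=77.4353). Price 176.5494; hedge Δ=0.9393, bond B=-192.8519.
  t=1,j=0: stock 147.4200 → up 216.7074 (V=34.6878), down 119.4102 (V=0.0000). Price 15.5387; hedge Δ=0.3565, bond B=-37.0186.
  t=1,j=1: stock 267.5400 → up 393.2838 (V=176.5494), down 216.7074 (V=34.6878). Price 93.7113; hedge Δ=0.8034, bond B=-121.2305.
  t=0,j=0: stock 182.0000 → up 267.5400 (V=93.7113), down 147.4200 (V=15.5387). Price 48.5299; hedge Δ=0.6508, bond B=-69.9135.
The time-0 hedge costs 48.5299, which is the no-arbitrage price.

(0,0): Delta=0.6508 Bond=-69.9135
(1,0): Delta=0.3565 Bond=-37.0186
(1,1): Delta=0.8034 Bond=-121.2305
(2,0): Delta=0.0000 Bond=0.0000
(2,1): Delta=0.5414 Bond=-82.6385
(2,2): Delta=0.9393 Bond=-192.8519
(3,0): Delta=0.0000 Bond=0.0000
(3,1): Delta=0.0000 Bond=0.0000
(3,2): Delta=0.8222 Bond=-184.4783
(3,3): Delta=1.0000 Bond=-256.8870
V0=48.5299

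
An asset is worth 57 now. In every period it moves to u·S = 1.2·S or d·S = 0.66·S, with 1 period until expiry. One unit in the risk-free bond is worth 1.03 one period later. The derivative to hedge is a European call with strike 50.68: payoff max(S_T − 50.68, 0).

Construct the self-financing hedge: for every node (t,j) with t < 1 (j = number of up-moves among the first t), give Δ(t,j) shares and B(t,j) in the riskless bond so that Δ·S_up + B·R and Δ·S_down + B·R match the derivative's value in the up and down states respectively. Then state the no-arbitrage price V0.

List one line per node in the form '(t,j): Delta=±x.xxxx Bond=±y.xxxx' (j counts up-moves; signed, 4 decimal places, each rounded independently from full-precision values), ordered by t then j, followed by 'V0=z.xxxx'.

(0,0): Delta=0.5757 Bond=-21.0270
V0=11.7878

No-arbitrage ⇒ martingale measure with p* = (R−d)/(u−d) = 0.6852.
Terminal values V(1,·): V(1,0)=0.0000, V(1,1)=17.7200
(0,0): S=57.0000. Δ = (V_up−V_dn)/(S_up−S_dn) = (17.7200−0.0000)/(68.4000−37.6200) = 0.5757. V = [p*·17.7200 + (1−p*)·0.0000]/1.03 = 11.7878. B = V − Δ·S = -21.0270.
Self-financing check: at every node Δ·S+B equals the discounted successor values.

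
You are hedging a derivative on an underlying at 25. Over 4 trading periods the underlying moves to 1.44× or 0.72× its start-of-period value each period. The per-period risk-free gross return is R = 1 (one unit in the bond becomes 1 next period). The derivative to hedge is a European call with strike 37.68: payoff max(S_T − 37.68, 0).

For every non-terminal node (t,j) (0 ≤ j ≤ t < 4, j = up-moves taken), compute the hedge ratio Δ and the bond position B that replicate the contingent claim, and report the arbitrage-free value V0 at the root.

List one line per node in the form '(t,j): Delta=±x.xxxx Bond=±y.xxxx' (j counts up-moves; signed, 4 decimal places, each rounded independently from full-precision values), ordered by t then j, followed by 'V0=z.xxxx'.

Risk-neutral probability p* = (R−d)/(u−d) = (1−0.72)/(1.44−0.72) = 0.3889.
Terminal values V(4,·): V(4,0)=0.0000, V(4,1)=0.0000, V(4,2)=0.0000, V(4,3)=16.0677, V(4,4)=69.8154
  t=3,j=0: stock 9.3312 → up 13.4369 (V=0.0000), down 6.7185 (V=0.0000). Price 0.0000; hedge Δ=0.0000, bond B=0.0000.
  t=3,j=1: stock 18.6624 → up 26.8739 (V=0.0000), down 13.4369 (V=0.0000). Price 0.0000; hedge Δ=0.0000, bond B=0.0000.
  t=3,j=2: stock 37.3248 → up 53.7477 (V=16.0677), down 26.8739 (V=0.0000). Price 6.2486; hedge Δ=0.5979, bond B=-16.0677.
  t=3,j=3: stock 74.6496 → up 107.4954 (V=69.8154), down 53.7477 (V=16.0677). Price 36.9696; hedge Δ=1.0000, bond B=-37.6800.
  t=2,j=0: stock 12.9600 → up 18.6624 (V=0.0000), down 9.3312 (V=0.0000). Price 0.0000; hedge Δ=0.0000, bond B=0.0000.
  t=2,j=1: stock 25.9200 → up 37.3248 (V=6.2486), down 18.6624 (V=0.0000). Price 2.4300; hedge Δ=0.3348, bond B=-6.2486.
  t=2,j=2: stock 51.8400 → up 74.6496 (V=36.9696), down 37.3248 (V=6.2486). Price 18.1956; hedge Δ=0.8231, bond B=-24.4725.
  t=1,j=0: stock 18.0000 → up 25.9200 (V=2.4300), down 12.9600 (V=0.0000). Price 0.9450; hedge Δ=0.1875, bond B=-2.4300.
  t=1,j=1: stock 36.0000 → up 51.8400 (V=18.1956), down 25.9200 (V=2.4300). Price 8.5611; hedge Δ=0.6082, bond B=-13.3356.
  t=0,j=0: stock 25.0000 → up 36.0000 (V=8.5611), down 18.0000 (V=0.9450). Price 3.9068; hedge Δ=0.4231, bond B=-6.6711.
Root portfolio cost Δ·25+B reproduces V0=3.9068.

(0,0): Delta=0.4231 Bond=-6.6711
(1,0): Delta=0.1875 Bond=-2.4300
(1,1): Delta=0.6082 Bond=-13.3356
(2,0): Delta=0.0000 Bond=0.0000
(2,1): Delta=0.3348 Bond=-6.2486
(2,2): Delta=0.8231 Bond=-24.4725
(3,0): Delta=0.0000 Bond=0.0000
(3,1): Delta=0.0000 Bond=0.0000
(3,2): Delta=0.5979 Bond=-16.0677
(3,3): Delta=1.0000 Bond=-37.6800
V0=3.9068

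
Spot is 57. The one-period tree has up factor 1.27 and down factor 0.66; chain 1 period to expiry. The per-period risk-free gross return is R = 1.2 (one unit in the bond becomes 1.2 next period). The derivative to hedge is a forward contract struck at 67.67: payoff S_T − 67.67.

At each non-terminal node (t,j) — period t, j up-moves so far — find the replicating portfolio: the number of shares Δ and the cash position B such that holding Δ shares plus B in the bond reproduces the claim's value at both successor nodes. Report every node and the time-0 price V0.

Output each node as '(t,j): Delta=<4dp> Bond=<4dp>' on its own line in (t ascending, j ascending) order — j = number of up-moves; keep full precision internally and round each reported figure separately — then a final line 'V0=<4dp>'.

(0,0): Delta=1.0000 Bond=-56.3917
V0=0.6083

No-arbitrage ⇒ martingale measure with p* = (R−d)/(u−d) = 0.8852.
At expiry t=1: V(1,0)=-30.0500, V(1,1)=4.7200
(0,0): S=57.0000. Δ = (V_up−V_dn)/(S_up−S_dn) = (4.7200−-30.0500)/(72.3900−37.6200) = 1.0000. V = [p*·4.7200 + (1−p*)·-30.0500]/1.2 = 0.6083. B = V − Δ·S = -56.3917.
The time-0 hedge costs 0.6083, which is the no-arbitrage price.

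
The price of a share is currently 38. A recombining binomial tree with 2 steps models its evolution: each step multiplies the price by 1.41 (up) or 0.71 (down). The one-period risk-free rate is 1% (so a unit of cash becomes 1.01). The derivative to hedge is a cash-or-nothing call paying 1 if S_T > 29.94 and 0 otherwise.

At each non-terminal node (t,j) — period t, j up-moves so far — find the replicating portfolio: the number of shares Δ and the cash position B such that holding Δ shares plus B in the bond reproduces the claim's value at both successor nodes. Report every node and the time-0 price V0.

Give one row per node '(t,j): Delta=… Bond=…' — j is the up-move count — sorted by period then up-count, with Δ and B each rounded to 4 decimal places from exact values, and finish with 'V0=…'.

The replicating-portfolio and risk-neutral prices coincide; use p* = (1.01−0.71)/(1.41−0.71) = 0.4286 for the latter.
At expiry t=2: V(2,0)=0.0000, V(2,1)=1.0000, V(2,2)=1.0000
(1,0): S=26.9800. Δ = (V_up−V_dn)/(S_up−S_dn) = (1.0000−0.0000)/(38.0418−19.1558) = 0.0529. V = [p*·1.0000 + (1−p*)·0.0000]/1.01 = 0.4243. B = V − Δ·S = -1.0042.
(1,1): S=53.5800. Δ = (V_up−V_dn)/(S_up−S_dn) = (1.0000−1.0000)/(75.5478−38.0418) = 0.0000. V = [p*·1.0000 + (1−p*)·1.0000]/1.01 = 0.9901. B = V − Δ·S = 0.9901.
(0,0): S=38.0000. Δ = (V_up−V_dn)/(S_up−S_dn) = (0.9901−0.4243)/(53.5800−26.9800) = 0.0213. V = [p*·0.9901 + (1−p*)·0.4243]/1.01 = 0.6602. B = V − Δ·S = -0.1480.
Check: Δ(0,0)·S0 + B(0,0) = 0.6602 = V0.

(0,0): Delta=0.0213 Bond=-0.1480
(1,0): Delta=0.0529 Bond=-1.0042
(1,1): Delta=0.0000 Bond=0.9901
V0=0.6602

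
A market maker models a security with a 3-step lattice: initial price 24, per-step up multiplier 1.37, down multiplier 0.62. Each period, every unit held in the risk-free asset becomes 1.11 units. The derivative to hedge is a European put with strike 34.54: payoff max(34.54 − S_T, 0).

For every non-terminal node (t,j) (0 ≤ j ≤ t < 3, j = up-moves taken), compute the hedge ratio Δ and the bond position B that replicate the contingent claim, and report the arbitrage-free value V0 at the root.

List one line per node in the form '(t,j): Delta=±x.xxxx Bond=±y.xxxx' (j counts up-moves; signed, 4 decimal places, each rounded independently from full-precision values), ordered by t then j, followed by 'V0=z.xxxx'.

(0,0): Delta=-0.4770 Bond=18.2447
(1,0): Delta=-1.0000 Bond=28.0334
(1,1): Delta=-0.3514 Bond=16.1224
(2,0): Delta=-1.0000 Bond=31.1171
(2,1): Delta=-1.0000 Bond=31.1171
(2,2): Delta=-0.1957 Bond=10.8806
V0=6.7961

Since d<R<u, set p* = (R−d)/(u−d) = 0.6533; price each node as the discounted p*-expectation of its children.
Payoff layer (t=3): V(3,0)=28.8201, V(3,1)=21.9009, V(3,2)=6.6117, V(3,3)=0.0000
  t=2,j=0: stock 9.2256 → up 12.6391 (V=21.9009), down 5.7199 (V=28.8201). Price 21.8915; hedge Δ=-1.0000, bond B=31.1171.
  t=2,j=1: stock 20.3856 → up 27.9283 (V=6.6117), down 12.6391 (V=21.9009). Price 10.7315; hedge Δ=-1.0000, bond B=31.1171.
  t=2,j=2: stock 45.0456 → up 61.7125 (V=0.0000), down 27.9283 (V=6.6117). Price 2.0649; hedge Δ=-0.1957, bond B=10.8806.
  t=1,j=0: stock 14.8800 → up 20.3856 (V=10.7315), down 9.2256 (V=21.8915). Price 13.1534; hedge Δ=-1.0000, bond B=28.0334.
  t=1,j=1: stock 32.8800 → up 45.0456 (V=2.0649), down 20.3856 (V=10.7315). Price 4.5670; hedge Δ=-0.3514, bond B=16.1224.
  t=0,j=0: stock 24.0000 → up 32.8800 (V=4.5670), down 14.8800 (V=13.1534). Price 6.7961; hedge Δ=-0.4770, bond B=18.2447.
Self-financing check: at every node Δ·S+B equals the discounted successor values.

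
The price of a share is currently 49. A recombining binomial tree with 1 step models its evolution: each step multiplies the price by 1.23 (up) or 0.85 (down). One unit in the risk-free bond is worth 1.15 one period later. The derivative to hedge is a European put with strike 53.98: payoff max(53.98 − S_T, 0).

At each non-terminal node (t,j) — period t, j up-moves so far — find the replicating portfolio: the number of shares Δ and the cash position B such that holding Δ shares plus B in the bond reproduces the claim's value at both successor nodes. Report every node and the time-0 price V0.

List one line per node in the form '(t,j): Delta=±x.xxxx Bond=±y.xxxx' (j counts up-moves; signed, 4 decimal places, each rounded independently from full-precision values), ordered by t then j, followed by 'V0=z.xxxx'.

(0,0): Delta=-0.6622 Bond=34.7046
V0=2.2572

Risk-neutral probability p* = (R−d)/(u−d) = (1.15−0.85)/(1.23−0.85) = 0.7895.
Terminal payoffs: V(1,0)=12.3300, V(1,1)=0.0000
  t=0,j=0: stock 49.0000 → up 60.2700 (V=0.0000), down 41.6500 (V=12.3300). Price 2.2572; hedge Δ=-0.6622, bond B=34.7046.
Check: Δ(0,0)·S0 + B(0,0) = 2.2572 = V0.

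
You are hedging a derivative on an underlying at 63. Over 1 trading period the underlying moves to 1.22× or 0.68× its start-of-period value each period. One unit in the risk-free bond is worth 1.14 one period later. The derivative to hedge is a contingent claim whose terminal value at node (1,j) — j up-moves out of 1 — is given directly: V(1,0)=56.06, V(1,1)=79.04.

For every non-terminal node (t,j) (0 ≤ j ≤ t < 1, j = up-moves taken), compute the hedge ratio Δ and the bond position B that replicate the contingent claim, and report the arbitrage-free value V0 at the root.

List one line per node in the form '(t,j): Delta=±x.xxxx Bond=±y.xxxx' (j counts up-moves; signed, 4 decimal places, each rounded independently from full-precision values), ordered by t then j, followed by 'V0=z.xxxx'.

(0,0): Delta=0.6755 Bond=23.7914
V0=66.3470

Under the risk-neutral measure, an up-move has probability p* = (R−d)/(u−d) = 0.8519 and values discount at R = 1.14.
Payoff layer (t=1): V(1,0)=56.0600, V(1,1)=79.0400
(0,0): S=63.0000. Δ = (V_up−V_dn)/(S_up−S_dn) = (79.0400−56.0600)/(76.8600−42.8400) = 0.6755. V = [p*·79.0400 + (1−p*)·56.0600]/1.14 = 66.3470. B = V − Δ·S = 23.7914.
Self-financing check: at every node Δ·S+B equals the discounted successor values.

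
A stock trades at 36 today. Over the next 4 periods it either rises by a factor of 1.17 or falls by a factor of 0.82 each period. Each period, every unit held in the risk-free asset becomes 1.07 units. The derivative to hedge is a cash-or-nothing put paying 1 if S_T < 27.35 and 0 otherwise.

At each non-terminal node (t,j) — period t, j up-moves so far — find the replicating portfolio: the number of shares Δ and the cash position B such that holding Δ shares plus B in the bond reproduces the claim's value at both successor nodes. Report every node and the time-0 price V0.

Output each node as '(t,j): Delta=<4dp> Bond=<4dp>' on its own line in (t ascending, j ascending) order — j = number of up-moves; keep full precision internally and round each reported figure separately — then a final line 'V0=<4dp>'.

(0,0): Delta=-0.0113 Bond=0.4639
(1,0): Delta=-0.0345 Bond=1.1804
(1,1): Delta=-0.0048 Bond=0.2228
(2,0): Delta=-0.0788 Bond=2.3351
(2,1): Delta=-0.0221 Bond=0.8342
(2,2): Delta=0.0000 Bond=0.0000
(3,0): Delta=0.0000 Bond=0.9346
(3,1): Delta=-0.1009 Bond=3.1242
(3,2): Delta=0.0000 Bond=0.0000
(3,3): Delta=0.0000 Bond=0.0000
V0=0.0559

The replicating-portfolio and risk-neutral prices coincide; use p* = (1.07−0.82)/(1.17−0.82) = 0.7143 for the latter.
Terminal values V(4,·): V(4,0)=1.0000, V(4,1)=1.0000, V(4,2)=0.0000, V(4,3)=0.0000, V(4,4)=0.0000
  t=3,j=0: stock 19.8492 → up 23.2236 (V=1.0000), down 16.2764 (V=1.0000). Price 0.9346; hedge Δ=0.0000, bond B=0.9346.
  t=3,j=1: stock 28.3215 → up 33.1361 (V=0.0000), down 23.2236 (V=1.0000). Price 0.2670; hedge Δ=-0.1009, bond B=3.1242.
  t=3,j=2: stock 40.4099 → up 47.2796 (V=0.0000), down 33.1361 (V=0.0000). Price 0.0000; hedge Δ=0.0000, bond B=0.0000.
  t=3,j=3: stock 57.6581 → up 67.4599 (V=0.0000), down 47.2796 (V=0.0000). Price 0.0000; hedge Δ=0.0000, bond B=0.0000.
  t=2,j=0: stock 24.2064 → up 28.3215 (V=0.2670), down 19.8492 (V=0.9346). Price 0.4278; hedge Δ=-0.0788, bond B=2.3351.
  t=2,j=1: stock 34.5384 → up 40.4099 (V=0.0000), down 28.3215 (V=0.2670). Price 0.0713; hedge Δ=-0.0221, bond B=0.8342.
  t=2,j=2: stock 49.2804 → up 57.6581 (V=0.0000), down 40.4099 (V=0.0000). Price 0.0000; hedge Δ=0.0000, bond B=0.0000.
  t=1,j=0: stock 29.5200 → up 34.5384 (V=0.0713), down 24.2064 (V=0.4278). Price 0.1618; hedge Δ=-0.0345, bond B=1.1804.
  t=1,j=1: stock 42.1200 → up 49.2804 (V=0.0000), down 34.5384 (V=0.0713). Price 0.0190; hedge Δ=-0.0048, bond B=0.2228.
  t=0,j=0: stock 36.0000 → up 42.1200 (V=0.0190), down 29.5200 (V=0.1618). Price 0.0559; hedge Δ=-0.0113, bond B=0.4639.
Each (Δ,B) replicates both successor values, so the strategy is self-financing and V0 is arbitrage-free.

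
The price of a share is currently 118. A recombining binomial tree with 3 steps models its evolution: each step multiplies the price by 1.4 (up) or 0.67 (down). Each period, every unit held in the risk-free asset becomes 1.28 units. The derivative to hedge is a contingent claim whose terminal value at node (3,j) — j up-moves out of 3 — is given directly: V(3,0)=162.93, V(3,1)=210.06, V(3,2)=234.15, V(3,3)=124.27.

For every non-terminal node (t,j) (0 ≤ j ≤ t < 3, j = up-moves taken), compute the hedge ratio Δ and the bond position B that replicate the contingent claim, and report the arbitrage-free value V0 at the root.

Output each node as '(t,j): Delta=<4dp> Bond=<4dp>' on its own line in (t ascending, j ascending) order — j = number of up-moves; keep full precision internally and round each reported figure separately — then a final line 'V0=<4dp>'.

Since d<R<u, set p* = (R−d)/(u−d) = 0.8356; price each node as the discounted p*-expectation of its children.
At expiry t=3: V(3,0)=162.9300, V(3,1)=210.0600, V(3,2)=234.1500, V(3,3)=124.2700
(2,0): S=52.9702. Δ = (V_up−V_dn)/(S_up−S_dn) = (210.0600−162.9300)/(74.1583−35.4900) = 1.2188. V = [p*·210.0600 + (1−p*)·162.9300]/1.28 = 158.0567. B = V − Δ·S = 93.4951.
(2,1): S=110.6840. Δ = (V_up−V_dn)/(S_up−S_dn) = (234.1500−210.0600)/(154.9576−74.1583) = 0.2981. V = [p*·234.1500 + (1−p*)·210.0600]/1.28 = 179.8359. B = V − Δ·S = 146.8359.
(2,2): S=231.2800. Δ = (V_up−V_dn)/(S_up−S_dn) = (124.2700−234.1500)/(323.7920−154.9576) = -0.6508. V = [p*·124.2700 + (1−p*)·234.1500]/1.28 = 111.1972. B = V − Δ·S = 261.7178.
(1,0): S=79.0600. Δ = (V_up−V_dn)/(S_up−S_dn) = (179.8359−158.0567)/(110.6840−52.9702) = 0.3774. V = [p*·179.8359 + (1−p*)·158.0567]/1.28 = 137.6998. B = V − Δ·S = 107.8653.
(1,1): S=165.2000. Δ = (V_up−V_dn)/(S_up−S_dn) = (111.1972−179.8359)/(231.2800−110.6840) = -0.5692. V = [p*·111.1972 + (1−p*)·179.8359]/1.28 = 95.6877. B = V − Δ·S = 189.7134.
(0,0): S=118.0000. Δ = (V_up−V_dn)/(S_up−S_dn) = (95.6877−137.6998)/(165.2000−79.0600) = -0.4877. V = [p*·95.6877 + (1−p*)·137.6998]/1.28 = 80.1514. B = V − Δ·S = 137.7023.
Self-financing check: at every node Δ·S+B equals the discounted successor values.

(0,0): Delta=-0.4877 Bond=137.7023
(1,0): Delta=0.3774 Bond=107.8653
(1,1): Delta=-0.5692 Bond=189.7134
(2,0): Delta=1.2188 Bond=93.4951
(2,1): Delta=0.2981 Bond=146.8359
(2,2): Delta=-0.6508 Bond=261.7178
V0=80.1514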